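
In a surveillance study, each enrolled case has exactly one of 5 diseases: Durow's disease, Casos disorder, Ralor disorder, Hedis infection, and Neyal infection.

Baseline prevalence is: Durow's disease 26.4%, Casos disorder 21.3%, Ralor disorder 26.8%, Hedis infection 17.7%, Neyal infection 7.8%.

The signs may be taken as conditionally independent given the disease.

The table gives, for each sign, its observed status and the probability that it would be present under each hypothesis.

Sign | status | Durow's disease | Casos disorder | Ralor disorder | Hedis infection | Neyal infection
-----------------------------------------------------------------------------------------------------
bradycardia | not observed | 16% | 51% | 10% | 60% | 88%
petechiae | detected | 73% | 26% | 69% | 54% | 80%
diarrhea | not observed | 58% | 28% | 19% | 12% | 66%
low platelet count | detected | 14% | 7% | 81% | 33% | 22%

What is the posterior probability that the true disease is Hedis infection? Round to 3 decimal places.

By Bayes' rule with conditional independence, the unnormalized weight for each hypothesis is prior × ∏ likelihoods (using 1 − P(present | H) for each absent sign):
  Durow's disease: 0.264 × (1 − 0.16) × 0.73 × (1 − 0.58) × 0.14 = 0.0095188
  Casos disorder: 0.213 × (1 − 0.51) × 0.26 × (1 − 0.28) × 0.07 = 0.0013677
  Ralor disorder: 0.268 × (1 − 0.10) × 0.69 × (1 − 0.19) × 0.81 = 0.10919
  Hedis infection: 0.177 × (1 − 0.60) × 0.54 × (1 − 0.12) × 0.33 = 0.011103
  Neyal infection: 0.078 × (1 − 0.88) × 0.80 × (1 − 0.66) × 0.22 = 0.0005601
The unnormalized weights sum to 0.13174.
P(Hedis infection | evidence) = 0.011103 / 0.13174 ≈ 0.084.

0.084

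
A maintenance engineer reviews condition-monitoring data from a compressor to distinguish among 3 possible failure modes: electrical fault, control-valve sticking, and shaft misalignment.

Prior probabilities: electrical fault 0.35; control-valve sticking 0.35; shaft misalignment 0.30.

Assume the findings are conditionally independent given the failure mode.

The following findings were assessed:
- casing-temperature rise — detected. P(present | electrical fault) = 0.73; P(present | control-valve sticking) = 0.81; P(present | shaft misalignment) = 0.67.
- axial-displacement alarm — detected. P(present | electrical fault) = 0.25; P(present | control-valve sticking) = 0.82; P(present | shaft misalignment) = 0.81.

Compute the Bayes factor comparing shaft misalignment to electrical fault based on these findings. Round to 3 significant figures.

Take the product of per-finding likelihoods under each hypothesis, then divide.
  shaft misalignment: 0.67 × 0.81 = 0.5427
  electrical fault: 0.73 × 0.25 = 0.1825
Bayes factor = 0.5427 / 0.1825 ≈ 2.97

2.97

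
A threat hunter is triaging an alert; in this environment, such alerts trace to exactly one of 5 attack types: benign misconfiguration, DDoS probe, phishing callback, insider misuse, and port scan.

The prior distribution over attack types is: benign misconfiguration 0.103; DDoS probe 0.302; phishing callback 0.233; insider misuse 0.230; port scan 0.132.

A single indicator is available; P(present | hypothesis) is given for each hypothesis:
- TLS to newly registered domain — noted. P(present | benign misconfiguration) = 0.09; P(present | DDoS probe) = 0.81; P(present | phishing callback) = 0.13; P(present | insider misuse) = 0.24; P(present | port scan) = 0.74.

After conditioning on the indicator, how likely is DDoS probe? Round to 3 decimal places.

For each hypothesis, the unnormalized posterior weight is prior × likelihood:
  benign misconfiguration: 0.103 × 0.09 = 0.00927
  DDoS probe: 0.302 × 0.81 = 0.24462
  phishing callback: 0.233 × 0.13 = 0.03029
  insider misuse: 0.230 × 0.24 = 0.0552
  port scan: 0.132 × 0.74 = 0.09768
The unnormalized weights sum to 0.43706.
P(DDoS probe | evidence) = 0.24462 / 0.43706 ≈ 0.560.

0.560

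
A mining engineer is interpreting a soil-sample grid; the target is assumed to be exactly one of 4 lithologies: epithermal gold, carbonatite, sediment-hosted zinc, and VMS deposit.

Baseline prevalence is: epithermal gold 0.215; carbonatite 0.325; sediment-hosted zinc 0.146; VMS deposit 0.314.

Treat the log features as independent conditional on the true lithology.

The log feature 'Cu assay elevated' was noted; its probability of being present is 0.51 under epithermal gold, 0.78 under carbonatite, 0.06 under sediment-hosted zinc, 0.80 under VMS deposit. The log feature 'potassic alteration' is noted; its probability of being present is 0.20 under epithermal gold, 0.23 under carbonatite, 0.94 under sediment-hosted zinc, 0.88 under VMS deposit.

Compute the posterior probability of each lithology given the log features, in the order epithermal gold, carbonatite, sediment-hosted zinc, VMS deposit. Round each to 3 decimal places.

0.071, 0.188, 0.027, 0.714

By Bayes' rule with conditional independence, the unnormalized weight for each hypothesis is prior × ∏ likelihoods:
  epithermal gold: 0.215 × 0.51 × 0.20 = 0.02193
  carbonatite: 0.325 × 0.78 × 0.23 = 0.058305
  sediment-hosted zinc: 0.146 × 0.06 × 0.94 = 0.0082344
  VMS deposit: 0.314 × 0.80 × 0.88 = 0.22106
Marginal likelihood of the evidence = 0.30953.
P(epithermal gold | evidence) = 0.02193 / 0.30953 ≈ 0.071
P(carbonatite | evidence) = 0.058305 / 0.30953 ≈ 0.188
P(sediment-hosted zinc | evidence) = 0.0082344 / 0.30953 ≈ 0.027
P(VMS deposit | evidence) = 0.22106 / 0.30953 ≈ 0.714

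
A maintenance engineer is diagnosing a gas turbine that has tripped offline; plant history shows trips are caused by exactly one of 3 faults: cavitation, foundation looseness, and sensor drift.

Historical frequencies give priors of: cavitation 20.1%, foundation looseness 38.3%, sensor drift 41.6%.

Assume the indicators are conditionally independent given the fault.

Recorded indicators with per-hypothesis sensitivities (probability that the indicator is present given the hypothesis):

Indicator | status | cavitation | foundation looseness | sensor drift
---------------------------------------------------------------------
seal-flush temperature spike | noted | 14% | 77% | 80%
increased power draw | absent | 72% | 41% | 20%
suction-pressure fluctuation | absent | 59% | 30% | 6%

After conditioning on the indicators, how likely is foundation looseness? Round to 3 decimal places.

Multiply each prior by the joint likelihood of the indicator pattern (using 1 − P(present | H) for each absent indicator):
  cavitation: 0.201 × 0.14 × (1 − 0.72) × (1 − 0.59) = 0.0032305
  foundation looseness: 0.383 × 0.77 × (1 − 0.41) × (1 − 0.30) = 0.1218
  sensor drift: 0.416 × 0.80 × (1 − 0.20) × (1 − 0.06) = 0.25027
Normalizing constant Z = 0.0032305 + 0.1218 + 0.25027 = 0.37529.
P(foundation looseness | evidence) = 0.1218 / 0.37529 ≈ 0.325.

0.325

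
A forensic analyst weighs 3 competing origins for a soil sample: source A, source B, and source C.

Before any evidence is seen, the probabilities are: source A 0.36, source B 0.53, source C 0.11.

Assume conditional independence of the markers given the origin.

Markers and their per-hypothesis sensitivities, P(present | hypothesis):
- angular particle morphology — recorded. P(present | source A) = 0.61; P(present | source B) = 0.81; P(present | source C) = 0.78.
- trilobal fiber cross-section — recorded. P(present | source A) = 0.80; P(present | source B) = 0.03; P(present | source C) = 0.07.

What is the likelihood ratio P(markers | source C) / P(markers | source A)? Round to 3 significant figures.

Joint likelihood of the marker pattern under each hypothesis:
  source C: 0.78 × 0.07 = 0.0546
  source A: 0.61 × 0.80 = 0.488
Bayes factor = 0.0546 / 0.488 ≈ 0.112

0.112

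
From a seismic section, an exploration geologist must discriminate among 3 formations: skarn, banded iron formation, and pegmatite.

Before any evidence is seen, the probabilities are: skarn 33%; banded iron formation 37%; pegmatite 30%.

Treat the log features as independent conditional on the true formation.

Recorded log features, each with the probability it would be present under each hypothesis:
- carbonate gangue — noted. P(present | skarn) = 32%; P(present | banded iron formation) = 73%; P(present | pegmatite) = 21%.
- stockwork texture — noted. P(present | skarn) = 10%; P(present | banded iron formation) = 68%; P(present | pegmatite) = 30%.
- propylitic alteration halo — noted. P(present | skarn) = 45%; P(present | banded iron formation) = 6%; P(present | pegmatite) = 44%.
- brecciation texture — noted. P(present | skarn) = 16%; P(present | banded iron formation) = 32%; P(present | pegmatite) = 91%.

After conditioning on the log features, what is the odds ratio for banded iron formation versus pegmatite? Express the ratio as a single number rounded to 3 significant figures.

0.466

Posterior odds equal prior odds times the likelihood ratio; only the two competing hypotheses matter.
  banded iron formation: 0.37 × 0.73 × 0.68 × 0.06 × 0.32 = 0.0035264
  pegmatite: 0.30 × 0.21 × 0.30 × 0.44 × 0.91 = 0.0075676
Posterior odds = 0.0035264 / 0.0075676 ≈ 0.466.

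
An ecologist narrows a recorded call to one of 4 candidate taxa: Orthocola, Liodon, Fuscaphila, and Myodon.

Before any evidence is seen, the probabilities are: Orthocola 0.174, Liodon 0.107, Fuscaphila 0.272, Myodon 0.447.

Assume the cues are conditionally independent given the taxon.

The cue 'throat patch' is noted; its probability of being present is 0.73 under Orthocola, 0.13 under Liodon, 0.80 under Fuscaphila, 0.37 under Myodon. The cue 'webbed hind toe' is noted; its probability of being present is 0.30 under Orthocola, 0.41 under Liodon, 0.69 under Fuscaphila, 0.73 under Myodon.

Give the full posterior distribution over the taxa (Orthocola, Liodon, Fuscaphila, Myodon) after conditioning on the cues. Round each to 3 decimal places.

0.121, 0.018, 0.477, 0.384

By Bayes' rule with conditional independence, the unnormalized weight for each hypothesis is prior × ∏ likelihoods:
  Orthocola: 0.174 × 0.73 × 0.30 = 0.038106
  Liodon: 0.107 × 0.13 × 0.41 = 0.0057031
  Fuscaphila: 0.272 × 0.80 × 0.69 = 0.15014
  Myodon: 0.447 × 0.37 × 0.73 = 0.12073
The unnormalized weights sum to 0.31469.
P(Orthocola | evidence) = 0.038106 / 0.31469 ≈ 0.121
P(Liodon | evidence) = 0.0057031 / 0.31469 ≈ 0.018
P(Fuscaphila | evidence) = 0.15014 / 0.31469 ≈ 0.477
P(Myodon | evidence) = 0.12073 / 0.31469 ≈ 0.384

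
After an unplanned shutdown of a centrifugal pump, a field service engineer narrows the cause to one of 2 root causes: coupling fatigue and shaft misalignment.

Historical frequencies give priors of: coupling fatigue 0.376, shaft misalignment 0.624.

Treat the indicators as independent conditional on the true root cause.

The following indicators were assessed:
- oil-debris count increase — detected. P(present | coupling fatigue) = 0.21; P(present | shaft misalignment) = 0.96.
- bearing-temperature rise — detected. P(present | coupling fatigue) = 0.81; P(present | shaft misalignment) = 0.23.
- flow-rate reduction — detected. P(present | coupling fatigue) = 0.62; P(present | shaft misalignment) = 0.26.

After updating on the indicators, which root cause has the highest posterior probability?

coupling fatigue

For each hypothesis, the unnormalized posterior weight is prior × product of the indicator likelihoods:
  coupling fatigue: 0.376 × 0.21 × 0.81 × 0.62 = 0.039654
  shaft misalignment: 0.624 × 0.96 × 0.23 × 0.26 = 0.035823
Marginal likelihood of the evidence = 0.075476.
P(coupling fatigue | evidence) ≈ 0.039654 / 0.075476 ≈ 0.525
P(shaft misalignment | evidence) ≈ 0.035823 / 0.075476 ≈ 0.475
The largest is 0.525, so coupling fatigue is most probable.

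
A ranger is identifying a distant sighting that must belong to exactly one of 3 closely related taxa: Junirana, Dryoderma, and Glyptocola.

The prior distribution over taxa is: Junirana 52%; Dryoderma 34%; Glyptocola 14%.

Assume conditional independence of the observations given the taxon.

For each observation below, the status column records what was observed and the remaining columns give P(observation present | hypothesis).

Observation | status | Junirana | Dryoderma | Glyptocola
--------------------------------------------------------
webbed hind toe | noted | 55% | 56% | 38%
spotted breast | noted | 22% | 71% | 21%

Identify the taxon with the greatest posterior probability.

Dryoderma

Multiply each prior by the joint likelihood of the evidence pattern:
  Junirana: 0.52 × 0.55 × 0.22 = 0.06292
  Dryoderma: 0.34 × 0.56 × 0.71 = 0.13518
  Glyptocola: 0.14 × 0.38 × 0.21 = 0.011172
Normalizing constant Z = 0.06292 + 0.13518 + 0.011172 = 0.20928.
P(Junirana | evidence) ≈ 0.06292 / 0.20928 ≈ 0.301
P(Dryoderma | evidence) ≈ 0.13518 / 0.20928 ≈ 0.646
P(Glyptocola | evidence) ≈ 0.011172 / 0.20928 ≈ 0.053
The largest is 0.646, so Dryoderma is most probable.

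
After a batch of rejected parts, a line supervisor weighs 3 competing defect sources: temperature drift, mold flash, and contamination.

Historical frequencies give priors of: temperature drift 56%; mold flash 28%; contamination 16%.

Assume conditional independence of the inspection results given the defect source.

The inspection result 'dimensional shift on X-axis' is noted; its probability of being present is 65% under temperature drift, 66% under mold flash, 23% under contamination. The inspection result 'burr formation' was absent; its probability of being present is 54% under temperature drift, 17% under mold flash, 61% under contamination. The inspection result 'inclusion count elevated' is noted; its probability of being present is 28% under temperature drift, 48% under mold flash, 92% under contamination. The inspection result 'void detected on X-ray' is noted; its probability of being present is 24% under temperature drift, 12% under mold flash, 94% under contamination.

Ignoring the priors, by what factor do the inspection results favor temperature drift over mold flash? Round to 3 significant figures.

Joint likelihood of the inspection result pattern under each hypothesis (using 1 − P(present | H) for each absent inspection result):
  temperature drift: 0.65 × (1 − 0.54) × 0.28 × 0.24 = 0.020093
  mold flash: 0.66 × (1 − 0.17) × 0.48 × 0.12 = 0.031553
Bayes factor = 0.020093 / 0.031553 ≈ 0.637

0.637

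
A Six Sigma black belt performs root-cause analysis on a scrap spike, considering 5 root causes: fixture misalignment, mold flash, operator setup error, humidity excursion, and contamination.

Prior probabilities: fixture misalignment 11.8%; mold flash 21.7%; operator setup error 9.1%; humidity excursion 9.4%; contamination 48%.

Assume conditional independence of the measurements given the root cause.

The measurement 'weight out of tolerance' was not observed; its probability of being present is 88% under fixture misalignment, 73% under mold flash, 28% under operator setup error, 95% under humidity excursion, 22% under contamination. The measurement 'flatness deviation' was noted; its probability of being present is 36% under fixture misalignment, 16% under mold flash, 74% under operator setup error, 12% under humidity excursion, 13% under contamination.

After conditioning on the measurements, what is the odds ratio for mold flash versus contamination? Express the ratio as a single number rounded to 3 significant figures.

0.193

Posterior odds equal prior odds times the likelihood ratio; only the two competing hypotheses matter (using 1 − P(present | H) for each absent measurement).
  mold flash: 0.217 × (1 − 0.73) × 0.16 = 0.0093744
  contamination: 0.480 × (1 − 0.22) × 0.13 = 0.048672
Posterior odds = 0.0093744 / 0.048672 ≈ 0.193.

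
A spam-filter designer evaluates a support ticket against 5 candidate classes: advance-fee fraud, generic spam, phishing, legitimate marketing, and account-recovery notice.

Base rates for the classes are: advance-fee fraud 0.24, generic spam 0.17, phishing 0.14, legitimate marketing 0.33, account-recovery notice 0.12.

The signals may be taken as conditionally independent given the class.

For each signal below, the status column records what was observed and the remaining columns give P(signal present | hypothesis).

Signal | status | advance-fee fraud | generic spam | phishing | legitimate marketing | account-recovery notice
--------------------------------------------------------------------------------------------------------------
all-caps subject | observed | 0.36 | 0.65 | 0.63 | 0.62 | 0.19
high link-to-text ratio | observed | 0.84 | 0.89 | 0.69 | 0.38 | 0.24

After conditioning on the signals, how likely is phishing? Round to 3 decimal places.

0.193

By Bayes' rule with conditional independence, the unnormalized weight for each hypothesis is prior × ∏ likelihoods:
  advance-fee fraud: 0.24 × 0.36 × 0.84 = 0.072576
  generic spam: 0.17 × 0.65 × 0.89 = 0.098345
  phishing: 0.14 × 0.63 × 0.69 = 0.060858
  legitimate marketing: 0.33 × 0.62 × 0.38 = 0.077748
  account-recovery notice: 0.12 × 0.19 × 0.24 = 0.005472
The unnormalized weights sum to 0.315.
P(phishing | evidence) = 0.060858 / 0.315 ≈ 0.193.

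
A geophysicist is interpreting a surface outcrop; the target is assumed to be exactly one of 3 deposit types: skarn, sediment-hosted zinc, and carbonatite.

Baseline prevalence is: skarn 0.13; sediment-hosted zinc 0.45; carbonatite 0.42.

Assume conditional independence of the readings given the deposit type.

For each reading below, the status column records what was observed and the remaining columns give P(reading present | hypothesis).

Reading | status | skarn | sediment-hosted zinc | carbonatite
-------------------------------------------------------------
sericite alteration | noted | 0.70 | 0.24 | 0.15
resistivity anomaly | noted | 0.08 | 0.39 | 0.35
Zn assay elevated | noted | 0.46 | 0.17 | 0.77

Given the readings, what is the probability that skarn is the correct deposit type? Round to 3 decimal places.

0.122

For each hypothesis, the unnormalized posterior weight is prior × product of the reading likelihoods:
  skarn: 0.13 × 0.70 × 0.08 × 0.46 = 0.0033488
  sediment-hosted zinc: 0.45 × 0.24 × 0.39 × 0.17 = 0.0071604
  carbonatite: 0.42 × 0.15 × 0.35 × 0.77 = 0.016979
The unnormalized weights sum to 0.027488.
P(skarn | evidence) = 0.0033488 / 0.027488 ≈ 0.122.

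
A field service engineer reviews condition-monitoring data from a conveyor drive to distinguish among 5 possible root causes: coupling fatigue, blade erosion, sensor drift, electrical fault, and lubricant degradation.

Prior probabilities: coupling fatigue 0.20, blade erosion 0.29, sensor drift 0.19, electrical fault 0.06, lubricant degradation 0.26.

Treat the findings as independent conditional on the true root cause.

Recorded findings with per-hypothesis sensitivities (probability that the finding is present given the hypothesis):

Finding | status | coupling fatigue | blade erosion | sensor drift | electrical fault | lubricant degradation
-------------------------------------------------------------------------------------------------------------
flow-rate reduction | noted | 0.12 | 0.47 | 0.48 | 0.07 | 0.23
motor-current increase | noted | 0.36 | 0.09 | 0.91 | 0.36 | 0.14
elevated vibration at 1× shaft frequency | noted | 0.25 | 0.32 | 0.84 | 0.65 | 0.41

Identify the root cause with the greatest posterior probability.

For each hypothesis, the unnormalized posterior weight is prior × product of the finding likelihoods:
  coupling fatigue: 0.20 × 0.12 × 0.36 × 0.25 = 0.00216
  blade erosion: 0.29 × 0.47 × 0.09 × 0.32 = 0.0039254
  sensor drift: 0.19 × 0.48 × 0.91 × 0.84 = 0.069713
  electrical fault: 0.06 × 0.07 × 0.36 × 0.65 = 0.0009828
  lubricant degradation: 0.26 × 0.23 × 0.14 × 0.41 = 0.0034325
Marginal likelihood of the evidence = 0.080214.
P(coupling fatigue | evidence) ≈ 0.00216 / 0.080214 ≈ 0.027
P(blade erosion | evidence) ≈ 0.0039254 / 0.080214 ≈ 0.049
P(sensor drift | evidence) ≈ 0.069713 / 0.080214 ≈ 0.869
P(electrical fault | evidence) ≈ 0.0009828 / 0.080214 ≈ 0.012
P(lubricant degradation | evidence) ≈ 0.0034325 / 0.080214 ≈ 0.043
The largest is 0.869, so sensor drift is most probable.

sensor drift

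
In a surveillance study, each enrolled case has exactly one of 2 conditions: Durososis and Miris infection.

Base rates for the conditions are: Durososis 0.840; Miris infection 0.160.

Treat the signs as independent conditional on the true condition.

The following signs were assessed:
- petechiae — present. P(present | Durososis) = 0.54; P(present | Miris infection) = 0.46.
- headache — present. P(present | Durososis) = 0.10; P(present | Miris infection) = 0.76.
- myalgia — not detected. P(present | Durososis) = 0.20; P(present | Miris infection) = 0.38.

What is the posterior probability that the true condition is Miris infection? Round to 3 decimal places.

By Bayes' rule with conditional independence, the unnormalized weight for each hypothesis is prior × ∏ likelihoods (using 1 − P(present | H) for each absent sign):
  Durososis: 0.840 × 0.54 × 0.10 × (1 − 0.20) = 0.036288
  Miris infection: 0.160 × 0.46 × 0.76 × (1 − 0.38) = 0.03468
Marginal likelihood of the evidence = 0.070968.
P(Miris infection | evidence) = 0.03468 / 0.070968 ≈ 0.489.

0.489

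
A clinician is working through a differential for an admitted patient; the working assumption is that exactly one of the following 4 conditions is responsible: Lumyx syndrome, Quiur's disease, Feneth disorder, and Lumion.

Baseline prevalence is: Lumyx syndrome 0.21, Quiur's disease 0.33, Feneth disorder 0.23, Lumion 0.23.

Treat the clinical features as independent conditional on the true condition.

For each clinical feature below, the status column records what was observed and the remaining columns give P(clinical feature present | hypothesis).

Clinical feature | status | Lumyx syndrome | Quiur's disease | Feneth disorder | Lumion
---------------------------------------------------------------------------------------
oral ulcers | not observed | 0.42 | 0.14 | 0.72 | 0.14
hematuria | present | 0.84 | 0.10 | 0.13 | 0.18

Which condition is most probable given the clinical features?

Multiply each prior by the joint likelihood of the clinical feature pattern (using 1 − P(present | H) for each absent clinical feature):
  Lumyx syndrome: 0.21 × (1 − 0.42) × 0.84 = 0.10231
  Quiur's disease: 0.33 × (1 − 0.14) × 0.10 = 0.02838
  Feneth disorder: 0.23 × (1 − 0.72) × 0.13 = 0.008372
  Lumion: 0.23 × (1 − 0.14) × 0.18 = 0.035604
The unnormalized weights sum to 0.17467.
P(Lumyx syndrome | evidence) ≈ 0.10231 / 0.17467 ≈ 0.586
P(Quiur's disease | evidence) ≈ 0.02838 / 0.17467 ≈ 0.162
P(Feneth disorder | evidence) ≈ 0.008372 / 0.17467 ≈ 0.048
P(Lumion | evidence) ≈ 0.035604 / 0.17467 ≈ 0.204
The largest is 0.586, so Lumyx syndrome is most probable.

Lumyx syndrome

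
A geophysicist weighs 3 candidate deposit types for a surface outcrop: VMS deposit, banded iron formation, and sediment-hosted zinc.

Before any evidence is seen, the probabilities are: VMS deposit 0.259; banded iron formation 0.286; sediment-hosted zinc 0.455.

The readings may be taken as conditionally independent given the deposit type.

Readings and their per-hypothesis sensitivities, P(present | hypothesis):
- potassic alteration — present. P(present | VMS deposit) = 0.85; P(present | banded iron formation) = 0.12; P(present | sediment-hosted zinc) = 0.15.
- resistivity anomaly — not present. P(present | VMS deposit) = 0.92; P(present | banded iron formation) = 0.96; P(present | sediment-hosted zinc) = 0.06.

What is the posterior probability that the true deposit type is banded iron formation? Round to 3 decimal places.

For each hypothesis, the unnormalized posterior weight is prior × product of the reading likelihoods (using 1 − P(present | H) for each absent reading):
  VMS deposit: 0.259 × 0.85 × (1 − 0.92) = 0.017612
  banded iron formation: 0.286 × 0.12 × (1 − 0.96) = 0.0013728
  sediment-hosted zinc: 0.455 × 0.15 × (1 − 0.06) = 0.064155
The unnormalized weights sum to 0.08314.
P(banded iron formation | evidence) = 0.0013728 / 0.08314 ≈ 0.017.

0.017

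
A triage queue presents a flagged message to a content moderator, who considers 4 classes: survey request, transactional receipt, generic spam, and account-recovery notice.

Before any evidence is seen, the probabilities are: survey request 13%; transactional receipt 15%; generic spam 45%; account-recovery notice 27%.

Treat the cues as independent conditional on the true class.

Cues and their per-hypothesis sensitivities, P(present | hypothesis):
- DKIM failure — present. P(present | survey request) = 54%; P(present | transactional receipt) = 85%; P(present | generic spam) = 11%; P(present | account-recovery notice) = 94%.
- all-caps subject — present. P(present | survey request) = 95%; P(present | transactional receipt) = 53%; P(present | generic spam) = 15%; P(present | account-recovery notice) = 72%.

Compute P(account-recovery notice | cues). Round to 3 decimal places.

Multiply each prior by the joint likelihood of the cue pattern:
  survey request: 0.13 × 0.54 × 0.95 = 0.06669
  transactional receipt: 0.15 × 0.85 × 0.53 = 0.067575
  generic spam: 0.45 × 0.11 × 0.15 = 0.007425
  account-recovery notice: 0.27 × 0.94 × 0.72 = 0.18274
Normalizing constant Z = 0.06669 + 0.067575 + 0.007425 + 0.18274 = 0.32443.
P(account-recovery notice | evidence) = 0.18274 / 0.32443 ≈ 0.563.

0.563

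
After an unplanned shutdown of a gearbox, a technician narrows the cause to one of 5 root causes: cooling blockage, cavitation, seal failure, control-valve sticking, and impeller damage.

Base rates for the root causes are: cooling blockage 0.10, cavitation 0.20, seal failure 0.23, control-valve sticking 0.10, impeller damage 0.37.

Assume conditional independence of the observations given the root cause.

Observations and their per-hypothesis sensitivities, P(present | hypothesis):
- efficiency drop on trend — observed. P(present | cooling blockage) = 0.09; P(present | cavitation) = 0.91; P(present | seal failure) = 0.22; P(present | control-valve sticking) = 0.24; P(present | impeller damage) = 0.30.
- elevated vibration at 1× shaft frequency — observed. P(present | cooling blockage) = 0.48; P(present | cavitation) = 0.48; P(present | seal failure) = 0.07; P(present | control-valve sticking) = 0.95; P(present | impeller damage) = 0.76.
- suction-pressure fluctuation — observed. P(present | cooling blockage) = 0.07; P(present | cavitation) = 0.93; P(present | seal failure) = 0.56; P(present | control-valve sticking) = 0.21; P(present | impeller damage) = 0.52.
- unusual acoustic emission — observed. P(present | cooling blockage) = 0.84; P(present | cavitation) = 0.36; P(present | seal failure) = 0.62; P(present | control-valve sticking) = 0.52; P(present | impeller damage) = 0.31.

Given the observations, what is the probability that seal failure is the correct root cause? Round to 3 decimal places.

0.026

Multiply each prior by the joint likelihood of the evidence pattern:
  cooling blockage: 0.10 × 0.09 × 0.48 × 0.07 × 0.84 = 0.00025402
  cavitation: 0.20 × 0.91 × 0.48 × 0.93 × 0.36 = 0.029248
  seal failure: 0.23 × 0.22 × 0.07 × 0.56 × 0.62 = 0.0012298
  control-valve sticking: 0.10 × 0.24 × 0.95 × 0.21 × 0.52 = 0.0024898
  impeller damage: 0.37 × 0.30 × 0.76 × 0.52 × 0.31 = 0.013599
The unnormalized weights sum to 0.046821.
P(seal failure | evidence) = 0.0012298 / 0.046821 ≈ 0.026.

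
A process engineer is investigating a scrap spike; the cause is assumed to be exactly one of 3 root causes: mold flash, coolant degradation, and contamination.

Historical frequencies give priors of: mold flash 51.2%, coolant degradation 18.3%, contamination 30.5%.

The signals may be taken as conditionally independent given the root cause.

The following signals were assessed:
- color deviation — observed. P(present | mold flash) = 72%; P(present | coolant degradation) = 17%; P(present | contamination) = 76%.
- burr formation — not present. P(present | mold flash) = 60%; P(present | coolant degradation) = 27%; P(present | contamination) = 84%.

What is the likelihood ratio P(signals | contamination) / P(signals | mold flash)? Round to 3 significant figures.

0.422

Take the product of per-signal likelihoods under each hypothesis (using 1 − P(present | H) for each absent signal), then divide.
  contamination: 0.76 × (1 − 0.84) = 0.1216
  mold flash: 0.72 × (1 − 0.60) = 0.288
Bayes factor = 0.1216 / 0.288 ≈ 0.422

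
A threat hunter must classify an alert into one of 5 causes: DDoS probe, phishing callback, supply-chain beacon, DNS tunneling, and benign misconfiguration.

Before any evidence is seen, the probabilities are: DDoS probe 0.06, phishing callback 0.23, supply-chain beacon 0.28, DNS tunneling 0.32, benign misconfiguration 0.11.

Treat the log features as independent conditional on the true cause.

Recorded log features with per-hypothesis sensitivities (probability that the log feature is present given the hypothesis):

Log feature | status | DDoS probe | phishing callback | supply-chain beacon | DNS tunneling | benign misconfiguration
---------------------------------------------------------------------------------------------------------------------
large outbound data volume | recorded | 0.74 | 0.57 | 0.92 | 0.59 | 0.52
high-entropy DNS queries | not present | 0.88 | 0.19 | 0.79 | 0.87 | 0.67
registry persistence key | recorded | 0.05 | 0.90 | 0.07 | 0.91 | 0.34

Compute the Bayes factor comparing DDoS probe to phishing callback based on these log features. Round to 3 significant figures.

0.0107

Take the product of per-log feature likelihoods under each hypothesis (using 1 − P(present | H) for each absent log feature), then divide.
  DDoS probe: 0.74 × (1 − 0.88) × 0.05 = 0.00444
  phishing callback: 0.57 × (1 − 0.19) × 0.90 = 0.41553
Bayes factor = 0.00444 / 0.41553 ≈ 0.0107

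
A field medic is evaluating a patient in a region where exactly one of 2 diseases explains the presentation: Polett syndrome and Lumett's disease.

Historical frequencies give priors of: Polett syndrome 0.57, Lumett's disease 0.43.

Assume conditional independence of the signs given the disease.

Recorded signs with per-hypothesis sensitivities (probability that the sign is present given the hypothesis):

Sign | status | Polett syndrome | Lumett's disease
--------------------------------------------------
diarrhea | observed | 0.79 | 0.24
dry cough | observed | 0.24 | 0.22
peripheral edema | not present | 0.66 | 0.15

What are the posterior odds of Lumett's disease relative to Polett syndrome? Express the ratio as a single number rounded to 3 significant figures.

0.525

Unnormalized posterior weight (prior times the sign likelihoods) for each of the two hypotheses (using 1 − P(present | H) for each absent sign):
  Lumett's disease: 0.43 × 0.24 × 0.22 × (1 − 0.15) = 0.019298
  Polett syndrome: 0.57 × 0.79 × 0.24 × (1 − 0.66) = 0.036744
Odds(Lumett's disease : Polett syndrome) = 0.019298 / 0.036744 ≈ 0.525.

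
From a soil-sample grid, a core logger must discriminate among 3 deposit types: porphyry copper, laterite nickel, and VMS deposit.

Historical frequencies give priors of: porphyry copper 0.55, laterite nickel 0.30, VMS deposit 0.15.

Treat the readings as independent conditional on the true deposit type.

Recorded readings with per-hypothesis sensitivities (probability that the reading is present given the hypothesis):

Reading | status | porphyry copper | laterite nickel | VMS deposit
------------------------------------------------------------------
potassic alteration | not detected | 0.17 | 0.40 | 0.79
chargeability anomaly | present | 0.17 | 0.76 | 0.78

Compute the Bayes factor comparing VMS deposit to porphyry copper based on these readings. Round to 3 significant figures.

1.16

Take the product of per-reading likelihoods under each hypothesis (using 1 − P(present | H) for each absent reading), then divide.
  VMS deposit: (1 − 0.79) × 0.78 = 0.1638
  porphyry copper: (1 − 0.17) × 0.17 = 0.1411
Bayes factor = 0.1638 / 0.1411 ≈ 1.16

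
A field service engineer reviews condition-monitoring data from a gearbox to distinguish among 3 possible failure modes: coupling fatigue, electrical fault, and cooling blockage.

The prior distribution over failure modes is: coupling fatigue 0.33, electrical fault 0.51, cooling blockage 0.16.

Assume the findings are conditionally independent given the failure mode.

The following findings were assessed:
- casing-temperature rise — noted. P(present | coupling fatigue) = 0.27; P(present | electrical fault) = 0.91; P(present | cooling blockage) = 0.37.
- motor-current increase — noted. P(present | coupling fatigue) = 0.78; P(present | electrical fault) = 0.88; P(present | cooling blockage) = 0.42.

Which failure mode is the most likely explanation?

electrical fault

Multiply each prior by the joint likelihood of the evidence pattern:
  coupling fatigue: 0.33 × 0.27 × 0.78 = 0.069498
  electrical fault: 0.51 × 0.91 × 0.88 = 0.40841
  cooling blockage: 0.16 × 0.37 × 0.42 = 0.024864
The unnormalized weights sum to 0.50277.
P(coupling fatigue | evidence) ≈ 0.069498 / 0.50277 ≈ 0.138
P(electrical fault | evidence) ≈ 0.40841 / 0.50277 ≈ 0.812
P(cooling blockage | evidence) ≈ 0.024864 / 0.50277 ≈ 0.049
The largest is 0.812, so electrical fault is most probable.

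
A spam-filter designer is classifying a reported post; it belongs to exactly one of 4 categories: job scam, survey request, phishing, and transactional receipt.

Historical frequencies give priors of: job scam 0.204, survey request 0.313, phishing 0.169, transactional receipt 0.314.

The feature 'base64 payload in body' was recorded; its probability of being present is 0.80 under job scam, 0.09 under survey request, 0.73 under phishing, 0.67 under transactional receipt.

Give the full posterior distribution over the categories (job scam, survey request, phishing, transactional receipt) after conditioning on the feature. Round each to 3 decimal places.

0.311, 0.054, 0.235, 0.401

By Bayes' rule, the unnormalized weight for each hypothesis is prior × likelihood:
  job scam: 0.204 × 0.80 = 0.1632
  survey request: 0.313 × 0.09 = 0.02817
  phishing: 0.169 × 0.73 = 0.12337
  transactional receipt: 0.314 × 0.67 = 0.21038
Normalizing constant Z = 0.1632 + 0.02817 + 0.12337 + 0.21038 = 0.52512.
P(job scam | evidence) = 0.1632 / 0.52512 ≈ 0.311
P(survey request | evidence) = 0.02817 / 0.52512 ≈ 0.054
P(phishing | evidence) = 0.12337 / 0.52512 ≈ 0.235
P(transactional receipt | evidence) = 0.21038 / 0.52512 ≈ 0.401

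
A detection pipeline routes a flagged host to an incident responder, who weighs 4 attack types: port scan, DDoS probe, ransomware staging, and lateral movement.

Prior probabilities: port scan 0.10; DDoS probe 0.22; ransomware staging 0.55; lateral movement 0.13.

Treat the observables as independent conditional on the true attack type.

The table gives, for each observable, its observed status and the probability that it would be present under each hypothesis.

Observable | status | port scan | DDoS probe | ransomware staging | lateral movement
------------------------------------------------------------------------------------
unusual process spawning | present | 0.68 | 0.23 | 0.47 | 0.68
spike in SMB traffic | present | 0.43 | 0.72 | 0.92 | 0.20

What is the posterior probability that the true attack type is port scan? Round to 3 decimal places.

Multiply each prior by the joint likelihood of the observable pattern:
  port scan: 0.10 × 0.68 × 0.43 = 0.02924
  DDoS probe: 0.22 × 0.23 × 0.72 = 0.036432
  ransomware staging: 0.55 × 0.47 × 0.92 = 0.23782
  lateral movement: 0.13 × 0.68 × 0.20 = 0.01768
Marginal likelihood of the evidence = 0.32117.
P(port scan | evidence) = 0.02924 / 0.32117 ≈ 0.091.

0.091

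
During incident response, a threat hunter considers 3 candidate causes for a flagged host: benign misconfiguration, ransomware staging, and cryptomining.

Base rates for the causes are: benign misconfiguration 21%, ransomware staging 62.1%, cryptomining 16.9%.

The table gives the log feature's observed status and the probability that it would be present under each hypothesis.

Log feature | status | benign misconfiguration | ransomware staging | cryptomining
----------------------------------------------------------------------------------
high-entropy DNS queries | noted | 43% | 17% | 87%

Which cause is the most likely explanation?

cryptomining

By Bayes' rule, the unnormalized weight for each hypothesis is prior × likelihood:
  benign misconfiguration: 0.210 × 0.43 = 0.0903
  ransomware staging: 0.621 × 0.17 = 0.10557
  cryptomining: 0.169 × 0.87 = 0.14703
Normalizing constant Z = 0.0903 + 0.10557 + 0.14703 = 0.3429.
P(benign misconfiguration | evidence) ≈ 0.0903 / 0.3429 ≈ 0.263
P(ransomware staging | evidence) ≈ 0.10557 / 0.3429 ≈ 0.308
P(cryptomining | evidence) ≈ 0.14703 / 0.3429 ≈ 0.429
The largest is 0.429, so cryptomining is most probable.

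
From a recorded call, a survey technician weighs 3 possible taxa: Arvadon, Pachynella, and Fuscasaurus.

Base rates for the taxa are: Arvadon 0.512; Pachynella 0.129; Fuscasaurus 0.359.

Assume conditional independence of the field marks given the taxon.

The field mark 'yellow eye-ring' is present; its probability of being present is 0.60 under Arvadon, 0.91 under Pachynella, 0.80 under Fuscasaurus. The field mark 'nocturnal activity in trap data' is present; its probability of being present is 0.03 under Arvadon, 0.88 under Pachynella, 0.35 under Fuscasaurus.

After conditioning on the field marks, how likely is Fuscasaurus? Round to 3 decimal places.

Multiply each prior by the joint likelihood of the field mark pattern:
  Arvadon: 0.512 × 0.60 × 0.03 = 0.009216
  Pachynella: 0.129 × 0.91 × 0.88 = 0.1033
  Fuscasaurus: 0.359 × 0.80 × 0.35 = 0.10052
The unnormalized weights sum to 0.21304.
P(Fuscasaurus | evidence) = 0.10052 / 0.21304 ≈ 0.472.

0.472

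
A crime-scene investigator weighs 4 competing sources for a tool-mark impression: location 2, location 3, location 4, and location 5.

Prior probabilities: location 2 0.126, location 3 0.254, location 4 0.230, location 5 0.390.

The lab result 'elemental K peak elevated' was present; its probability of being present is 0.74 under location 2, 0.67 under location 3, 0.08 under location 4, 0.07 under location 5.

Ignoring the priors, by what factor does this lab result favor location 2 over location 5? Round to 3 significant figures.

10.6

The Bayes factor is the ratio of the two likelihoods.
  location 2: 0.74
  location 5: 0.07
Bayes factor = 0.74 / 0.07 ≈ 10.6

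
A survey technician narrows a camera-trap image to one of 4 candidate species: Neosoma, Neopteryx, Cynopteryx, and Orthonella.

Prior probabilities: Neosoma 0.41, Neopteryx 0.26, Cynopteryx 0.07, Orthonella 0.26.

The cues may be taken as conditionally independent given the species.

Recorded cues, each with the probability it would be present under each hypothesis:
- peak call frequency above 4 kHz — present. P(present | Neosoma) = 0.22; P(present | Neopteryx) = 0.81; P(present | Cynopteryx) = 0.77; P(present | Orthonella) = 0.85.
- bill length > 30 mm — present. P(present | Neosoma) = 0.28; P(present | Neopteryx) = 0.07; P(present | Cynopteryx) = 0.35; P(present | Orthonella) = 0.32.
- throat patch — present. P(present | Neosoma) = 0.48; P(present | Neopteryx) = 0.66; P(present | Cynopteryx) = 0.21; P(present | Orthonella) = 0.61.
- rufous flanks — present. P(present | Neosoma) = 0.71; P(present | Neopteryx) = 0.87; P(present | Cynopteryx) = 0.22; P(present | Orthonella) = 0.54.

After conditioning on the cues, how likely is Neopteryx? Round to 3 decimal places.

0.205

By Bayes' rule with conditional independence, the unnormalized weight for each hypothesis is prior × ∏ likelihoods:
  Neosoma: 0.41 × 0.22 × 0.28 × 0.48 × 0.71 = 0.0086072
  Neopteryx: 0.26 × 0.81 × 0.07 × 0.66 × 0.87 = 0.0084649
  Cynopteryx: 0.07 × 0.77 × 0.35 × 0.21 × 0.22 = 0.00087156
  Orthonella: 0.26 × 0.85 × 0.32 × 0.61 × 0.54 = 0.023295
Normalizing constant Z = 0.0086072 + 0.0084649 + 0.00087156 + 0.023295 = 0.041239.
P(Neopteryx | evidence) = 0.0084649 / 0.041239 ≈ 0.205.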